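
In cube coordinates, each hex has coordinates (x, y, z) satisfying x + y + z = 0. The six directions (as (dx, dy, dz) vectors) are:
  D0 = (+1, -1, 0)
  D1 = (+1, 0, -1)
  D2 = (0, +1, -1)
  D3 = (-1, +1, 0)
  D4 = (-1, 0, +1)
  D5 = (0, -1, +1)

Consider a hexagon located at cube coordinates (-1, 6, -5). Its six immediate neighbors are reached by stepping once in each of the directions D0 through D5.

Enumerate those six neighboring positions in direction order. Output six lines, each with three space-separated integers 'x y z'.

Center: (-1, 6, -5). Add each direction:
  D0: (-1, 6, -5) + (1, -1, 0) = (0, 5, -5)
  D1: (-1, 6, -5) + (1, 0, -1) = (0, 6, -6)
  D2: (-1, 6, -5) + (0, 1, -1) = (-1, 7, -6)
  D3: (-1, 6, -5) + (-1, 1, 0) = (-2, 7, -5)
  D4: (-1, 6, -5) + (-1, 0, 1) = (-2, 6, -4)
  D5: (-1, 6, -5) + (0, -1, 1) = (-1, 5, -4)

Answer: 0 5 -5
0 6 -6
-1 7 -6
-2 7 -5
-2 6 -4
-1 5 -4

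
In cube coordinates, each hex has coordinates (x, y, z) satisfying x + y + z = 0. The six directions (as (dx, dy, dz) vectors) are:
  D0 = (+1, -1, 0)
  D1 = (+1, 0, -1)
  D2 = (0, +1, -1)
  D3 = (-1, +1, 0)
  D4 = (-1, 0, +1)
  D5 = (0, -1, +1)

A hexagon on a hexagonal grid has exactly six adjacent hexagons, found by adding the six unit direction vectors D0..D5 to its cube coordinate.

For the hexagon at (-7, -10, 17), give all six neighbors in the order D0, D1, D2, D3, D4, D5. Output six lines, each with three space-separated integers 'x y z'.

Answer: -6 -11 17
-6 -10 16
-7 -9 16
-8 -9 17
-8 -10 18
-7 -11 18

Derivation:
Center: (-7, -10, 17). Add each direction:
  D0: (-7, -10, 17) + (1, -1, 0) = (-6, -11, 17)
  D1: (-7, -10, 17) + (1, 0, -1) = (-6, -10, 16)
  D2: (-7, -10, 17) + (0, 1, -1) = (-7, -9, 16)
  D3: (-7, -10, 17) + (-1, 1, 0) = (-8, -9, 17)
  D4: (-7, -10, 17) + (-1, 0, 1) = (-8, -10, 18)
  D5: (-7, -10, 17) + (0, -1, 1) = (-7, -11, 18)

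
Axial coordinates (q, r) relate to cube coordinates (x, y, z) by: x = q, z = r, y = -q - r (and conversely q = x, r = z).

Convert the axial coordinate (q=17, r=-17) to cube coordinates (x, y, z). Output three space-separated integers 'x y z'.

x = q = 17
z = r = -17
y = -x - z = -(17) - (-17) = 0

Answer: 17 0 -17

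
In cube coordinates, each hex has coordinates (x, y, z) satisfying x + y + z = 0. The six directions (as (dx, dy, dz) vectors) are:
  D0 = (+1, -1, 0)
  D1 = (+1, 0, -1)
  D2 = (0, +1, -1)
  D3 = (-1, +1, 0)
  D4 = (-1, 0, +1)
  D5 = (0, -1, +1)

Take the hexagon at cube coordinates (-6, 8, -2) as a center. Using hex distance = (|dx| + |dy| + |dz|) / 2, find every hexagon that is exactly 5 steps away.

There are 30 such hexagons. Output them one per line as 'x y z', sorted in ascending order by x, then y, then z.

Walk ring at distance 5 from (-6, 8, -2):
Start at center + D4*5 = (-11, 8, 3)
  hex 0: (-11, 8, 3)
  hex 1: (-10, 7, 3)
  hex 2: (-9, 6, 3)
  hex 3: (-8, 5, 3)
  hex 4: (-7, 4, 3)
  hex 5: (-6, 3, 3)
  hex 6: (-5, 3, 2)
  hex 7: (-4, 3, 1)
  hex 8: (-3, 3, 0)
  hex 9: (-2, 3, -1)
  hex 10: (-1, 3, -2)
  hex 11: (-1, 4, -3)
  hex 12: (-1, 5, -4)
  hex 13: (-1, 6, -5)
  hex 14: (-1, 7, -6)
  hex 15: (-1, 8, -7)
  hex 16: (-2, 9, -7)
  hex 17: (-3, 10, -7)
  hex 18: (-4, 11, -7)
  hex 19: (-5, 12, -7)
  hex 20: (-6, 13, -7)
  hex 21: (-7, 13, -6)
  hex 22: (-8, 13, -5)
  hex 23: (-9, 13, -4)
  hex 24: (-10, 13, -3)
  hex 25: (-11, 13, -2)
  hex 26: (-11, 12, -1)
  hex 27: (-11, 11, 0)
  hex 28: (-11, 10, 1)
  hex 29: (-11, 9, 2)
Sorted: 30 hexes.

Answer: -11 8 3
-11 9 2
-11 10 1
-11 11 0
-11 12 -1
-11 13 -2
-10 7 3
-10 13 -3
-9 6 3
-9 13 -4
-8 5 3
-8 13 -5
-7 4 3
-7 13 -6
-6 3 3
-6 13 -7
-5 3 2
-5 12 -7
-4 3 1
-4 11 -7
-3 3 0
-3 10 -7
-2 3 -1
-2 9 -7
-1 3 -2
-1 4 -3
-1 5 -4
-1 6 -5
-1 7 -6
-1 8 -7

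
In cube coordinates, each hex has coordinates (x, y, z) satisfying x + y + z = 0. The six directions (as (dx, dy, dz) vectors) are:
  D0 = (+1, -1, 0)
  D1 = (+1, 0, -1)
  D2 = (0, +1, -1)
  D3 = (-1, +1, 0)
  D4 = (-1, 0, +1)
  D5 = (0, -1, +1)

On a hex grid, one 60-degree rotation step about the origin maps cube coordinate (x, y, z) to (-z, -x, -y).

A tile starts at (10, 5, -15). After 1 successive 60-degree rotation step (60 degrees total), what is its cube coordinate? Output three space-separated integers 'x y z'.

Answer: 15 -10 -5

Derivation:
Start: (10, 5, -15)
Step 1: (10, 5, -15) -> (-(-15), -(10), -(5)) = (15, -10, -5)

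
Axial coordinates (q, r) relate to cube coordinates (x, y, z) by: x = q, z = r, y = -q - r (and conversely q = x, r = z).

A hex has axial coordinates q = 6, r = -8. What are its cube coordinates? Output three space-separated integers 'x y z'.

Answer: 6 2 -8

Derivation:
x = q = 6
z = r = -8
y = -x - z = -(6) - (-8) = 2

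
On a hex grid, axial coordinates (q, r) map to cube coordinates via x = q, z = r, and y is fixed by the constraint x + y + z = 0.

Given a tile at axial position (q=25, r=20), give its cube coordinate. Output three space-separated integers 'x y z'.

Answer: 25 -45 20

Derivation:
x = q = 25
z = r = 20
y = -x - z = -(25) - (20) = -45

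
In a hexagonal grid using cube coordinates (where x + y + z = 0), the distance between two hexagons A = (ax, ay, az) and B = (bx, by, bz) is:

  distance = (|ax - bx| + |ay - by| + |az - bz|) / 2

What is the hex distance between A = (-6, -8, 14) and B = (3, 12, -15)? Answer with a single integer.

|ax - bx| = |-6 - 3| = 9
|ay - by| = |-8 - 12| = 20
|az - bz| = |14 - (-15)| = 29
distance = (9 + 20 + 29) / 2 = 58 / 2 = 29

Answer: 29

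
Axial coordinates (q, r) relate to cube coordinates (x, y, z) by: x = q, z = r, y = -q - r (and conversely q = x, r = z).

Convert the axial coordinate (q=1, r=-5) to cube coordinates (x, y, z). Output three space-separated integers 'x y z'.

Answer: 1 4 -5

Derivation:
x = q = 1
z = r = -5
y = -x - z = -(1) - (-5) = 4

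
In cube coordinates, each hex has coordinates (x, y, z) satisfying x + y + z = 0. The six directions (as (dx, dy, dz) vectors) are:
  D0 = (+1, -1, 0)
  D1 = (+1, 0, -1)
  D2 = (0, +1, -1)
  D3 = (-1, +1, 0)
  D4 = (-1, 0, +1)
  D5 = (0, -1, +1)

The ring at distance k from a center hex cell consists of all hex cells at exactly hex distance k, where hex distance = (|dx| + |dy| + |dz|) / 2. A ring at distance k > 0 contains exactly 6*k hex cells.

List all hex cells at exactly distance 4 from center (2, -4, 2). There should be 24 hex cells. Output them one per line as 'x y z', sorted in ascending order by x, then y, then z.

Walk ring at distance 4 from (2, -4, 2):
Start at center + D4*4 = (-2, -4, 6)
  hex 0: (-2, -4, 6)
  hex 1: (-1, -5, 6)
  hex 2: (0, -6, 6)
  hex 3: (1, -7, 6)
  hex 4: (2, -8, 6)
  hex 5: (3, -8, 5)
  hex 6: (4, -8, 4)
  hex 7: (5, -8, 3)
  hex 8: (6, -8, 2)
  hex 9: (6, -7, 1)
  hex 10: (6, -6, 0)
  hex 11: (6, -5, -1)
  hex 12: (6, -4, -2)
  hex 13: (5, -3, -2)
  hex 14: (4, -2, -2)
  hex 15: (3, -1, -2)
  hex 16: (2, 0, -2)
  hex 17: (1, 0, -1)
  hex 18: (0, 0, 0)
  hex 19: (-1, 0, 1)
  hex 20: (-2, 0, 2)
  hex 21: (-2, -1, 3)
  hex 22: (-2, -2, 4)
  hex 23: (-2, -3, 5)
Sorted: 24 hexes.

Answer: -2 -4 6
-2 -3 5
-2 -2 4
-2 -1 3
-2 0 2
-1 -5 6
-1 0 1
0 -6 6
0 0 0
1 -7 6
1 0 -1
2 -8 6
2 0 -2
3 -8 5
3 -1 -2
4 -8 4
4 -2 -2
5 -8 3
5 -3 -2
6 -8 2
6 -7 1
6 -6 0
6 -5 -1
6 -4 -2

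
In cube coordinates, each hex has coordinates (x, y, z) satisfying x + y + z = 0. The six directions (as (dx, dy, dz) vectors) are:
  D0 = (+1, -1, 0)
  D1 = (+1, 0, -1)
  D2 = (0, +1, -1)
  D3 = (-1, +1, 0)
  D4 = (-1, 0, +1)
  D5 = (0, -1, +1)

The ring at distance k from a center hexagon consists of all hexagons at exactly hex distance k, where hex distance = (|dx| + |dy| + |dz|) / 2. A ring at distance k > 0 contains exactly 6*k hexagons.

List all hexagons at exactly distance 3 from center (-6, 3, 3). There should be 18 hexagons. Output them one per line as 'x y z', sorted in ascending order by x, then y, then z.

Answer: -9 3 6
-9 4 5
-9 5 4
-9 6 3
-8 2 6
-8 6 2
-7 1 6
-7 6 1
-6 0 6
-6 6 0
-5 0 5
-5 5 0
-4 0 4
-4 4 0
-3 0 3
-3 1 2
-3 2 1
-3 3 0

Derivation:
Walk ring at distance 3 from (-6, 3, 3):
Start at center + D4*3 = (-9, 3, 6)
  hex 0: (-9, 3, 6)
  hex 1: (-8, 2, 6)
  hex 2: (-7, 1, 6)
  hex 3: (-6, 0, 6)
  hex 4: (-5, 0, 5)
  hex 5: (-4, 0, 4)
  hex 6: (-3, 0, 3)
  hex 7: (-3, 1, 2)
  hex 8: (-3, 2, 1)
  hex 9: (-3, 3, 0)
  hex 10: (-4, 4, 0)
  hex 11: (-5, 5, 0)
  hex 12: (-6, 6, 0)
  hex 13: (-7, 6, 1)
  hex 14: (-8, 6, 2)
  hex 15: (-9, 6, 3)
  hex 16: (-9, 5, 4)
  hex 17: (-9, 4, 5)
Sorted: 18 hexes.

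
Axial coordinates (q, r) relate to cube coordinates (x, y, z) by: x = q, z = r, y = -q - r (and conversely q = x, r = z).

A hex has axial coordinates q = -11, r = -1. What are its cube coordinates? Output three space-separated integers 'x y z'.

x = q = -11
z = r = -1
y = -x - z = -(-11) - (-1) = 12

Answer: -11 12 -1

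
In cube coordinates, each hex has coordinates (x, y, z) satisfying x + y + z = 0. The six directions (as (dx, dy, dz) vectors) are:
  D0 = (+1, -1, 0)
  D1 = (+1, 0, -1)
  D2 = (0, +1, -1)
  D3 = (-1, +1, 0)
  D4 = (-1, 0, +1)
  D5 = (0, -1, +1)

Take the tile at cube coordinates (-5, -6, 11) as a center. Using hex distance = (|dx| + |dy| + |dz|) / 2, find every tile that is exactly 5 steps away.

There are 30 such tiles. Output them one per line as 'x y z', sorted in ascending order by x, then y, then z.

Walk ring at distance 5 from (-5, -6, 11):
Start at center + D4*5 = (-10, -6, 16)
  hex 0: (-10, -6, 16)
  hex 1: (-9, -7, 16)
  hex 2: (-8, -8, 16)
  hex 3: (-7, -9, 16)
  hex 4: (-6, -10, 16)
  hex 5: (-5, -11, 16)
  hex 6: (-4, -11, 15)
  hex 7: (-3, -11, 14)
  hex 8: (-2, -11, 13)
  hex 9: (-1, -11, 12)
  hex 10: (0, -11, 11)
  hex 11: (0, -10, 10)
  hex 12: (0, -9, 9)
  hex 13: (0, -8, 8)
  hex 14: (0, -7, 7)
  hex 15: (0, -6, 6)
  hex 16: (-1, -5, 6)
  hex 17: (-2, -4, 6)
  hex 18: (-3, -3, 6)
  hex 19: (-4, -2, 6)
  hex 20: (-5, -1, 6)
  hex 21: (-6, -1, 7)
  hex 22: (-7, -1, 8)
  hex 23: (-8, -1, 9)
  hex 24: (-9, -1, 10)
  hex 25: (-10, -1, 11)
  hex 26: (-10, -2, 12)
  hex 27: (-10, -3, 13)
  hex 28: (-10, -4, 14)
  hex 29: (-10, -5, 15)
Sorted: 30 hexes.

Answer: -10 -6 16
-10 -5 15
-10 -4 14
-10 -3 13
-10 -2 12
-10 -1 11
-9 -7 16
-9 -1 10
-8 -8 16
-8 -1 9
-7 -9 16
-7 -1 8
-6 -10 16
-6 -1 7
-5 -11 16
-5 -1 6
-4 -11 15
-4 -2 6
-3 -11 14
-3 -3 6
-2 -11 13
-2 -4 6
-1 -11 12
-1 -5 6
0 -11 11
0 -10 10
0 -9 9
0 -8 8
0 -7 7
0 -6 6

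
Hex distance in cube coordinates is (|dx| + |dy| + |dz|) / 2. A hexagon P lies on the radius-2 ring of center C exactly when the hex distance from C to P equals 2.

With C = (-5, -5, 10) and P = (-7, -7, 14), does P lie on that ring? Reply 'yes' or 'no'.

Answer: no

Derivation:
|px - cx| = |-7 - (-5)| = 2
|py - cy| = |-7 - (-5)| = 2
|pz - cz| = |14 - 10| = 4
distance = (2+2+4)/2 = 8/2 = 4
radius = 2; distance != radius -> no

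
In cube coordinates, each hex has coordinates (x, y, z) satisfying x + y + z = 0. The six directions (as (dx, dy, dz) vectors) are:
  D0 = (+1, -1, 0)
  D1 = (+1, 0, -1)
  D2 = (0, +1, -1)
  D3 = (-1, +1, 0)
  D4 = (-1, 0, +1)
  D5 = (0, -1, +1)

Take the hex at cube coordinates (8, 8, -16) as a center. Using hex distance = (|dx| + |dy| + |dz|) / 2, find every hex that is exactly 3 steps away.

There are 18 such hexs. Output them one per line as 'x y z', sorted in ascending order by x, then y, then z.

Answer: 5 8 -13
5 9 -14
5 10 -15
5 11 -16
6 7 -13
6 11 -17
7 6 -13
7 11 -18
8 5 -13
8 11 -19
9 5 -14
9 10 -19
10 5 -15
10 9 -19
11 5 -16
11 6 -17
11 7 -18
11 8 -19

Derivation:
Walk ring at distance 3 from (8, 8, -16):
Start at center + D4*3 = (5, 8, -13)
  hex 0: (5, 8, -13)
  hex 1: (6, 7, -13)
  hex 2: (7, 6, -13)
  hex 3: (8, 5, -13)
  hex 4: (9, 5, -14)
  hex 5: (10, 5, -15)
  hex 6: (11, 5, -16)
  hex 7: (11, 6, -17)
  hex 8: (11, 7, -18)
  hex 9: (11, 8, -19)
  hex 10: (10, 9, -19)
  hex 11: (9, 10, -19)
  hex 12: (8, 11, -19)
  hex 13: (7, 11, -18)
  hex 14: (6, 11, -17)
  hex 15: (5, 11, -16)
  hex 16: (5, 10, -15)
  hex 17: (5, 9, -14)
Sorted: 18 hexes.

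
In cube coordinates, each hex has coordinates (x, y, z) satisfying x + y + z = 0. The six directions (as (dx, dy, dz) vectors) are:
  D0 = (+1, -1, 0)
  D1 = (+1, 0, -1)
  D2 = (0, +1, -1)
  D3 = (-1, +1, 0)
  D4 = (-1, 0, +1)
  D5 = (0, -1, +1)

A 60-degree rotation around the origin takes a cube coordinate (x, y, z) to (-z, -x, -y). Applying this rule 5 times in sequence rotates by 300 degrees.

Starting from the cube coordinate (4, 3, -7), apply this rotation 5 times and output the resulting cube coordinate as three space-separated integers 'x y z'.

Start: (4, 3, -7)
Step 1: (4, 3, -7) -> (-(-7), -(4), -(3)) = (7, -4, -3)
Step 2: (7, -4, -3) -> (-(-3), -(7), -(-4)) = (3, -7, 4)
Step 3: (3, -7, 4) -> (-(4), -(3), -(-7)) = (-4, -3, 7)
Step 4: (-4, -3, 7) -> (-(7), -(-4), -(-3)) = (-7, 4, 3)
Step 5: (-7, 4, 3) -> (-(3), -(-7), -(4)) = (-3, 7, -4)

Answer: -3 7 -4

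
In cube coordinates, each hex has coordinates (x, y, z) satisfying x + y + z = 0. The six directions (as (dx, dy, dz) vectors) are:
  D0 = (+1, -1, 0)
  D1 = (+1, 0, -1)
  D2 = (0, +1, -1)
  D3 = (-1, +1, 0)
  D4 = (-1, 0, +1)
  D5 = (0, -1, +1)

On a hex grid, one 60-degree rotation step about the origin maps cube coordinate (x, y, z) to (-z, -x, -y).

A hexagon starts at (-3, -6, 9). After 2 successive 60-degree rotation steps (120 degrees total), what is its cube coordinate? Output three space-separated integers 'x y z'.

Answer: -6 9 -3

Derivation:
Start: (-3, -6, 9)
Step 1: (-3, -6, 9) -> (-(9), -(-3), -(-6)) = (-9, 3, 6)
Step 2: (-9, 3, 6) -> (-(6), -(-9), -(3)) = (-6, 9, -3)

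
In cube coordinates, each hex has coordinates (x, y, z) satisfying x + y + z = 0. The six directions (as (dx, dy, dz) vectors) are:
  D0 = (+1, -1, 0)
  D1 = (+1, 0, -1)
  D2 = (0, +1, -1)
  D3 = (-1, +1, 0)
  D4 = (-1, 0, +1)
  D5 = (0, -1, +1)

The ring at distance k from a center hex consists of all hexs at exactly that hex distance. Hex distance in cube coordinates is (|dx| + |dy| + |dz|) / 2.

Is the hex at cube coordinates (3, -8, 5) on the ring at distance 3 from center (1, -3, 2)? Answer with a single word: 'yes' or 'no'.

Answer: no

Derivation:
|px - cx| = |3 - 1| = 2
|py - cy| = |-8 - (-3)| = 5
|pz - cz| = |5 - 2| = 3
distance = (2+5+3)/2 = 10/2 = 5
radius = 3; distance != radius -> no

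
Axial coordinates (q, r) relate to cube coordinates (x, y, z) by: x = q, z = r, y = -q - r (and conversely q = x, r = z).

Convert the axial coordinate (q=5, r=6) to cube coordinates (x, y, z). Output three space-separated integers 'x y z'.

Answer: 5 -11 6

Derivation:
x = q = 5
z = r = 6
y = -x - z = -(5) - (6) = -11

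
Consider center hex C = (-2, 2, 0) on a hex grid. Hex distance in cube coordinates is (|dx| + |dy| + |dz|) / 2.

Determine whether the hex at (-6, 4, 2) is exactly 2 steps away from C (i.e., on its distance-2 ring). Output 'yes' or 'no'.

Answer: no

Derivation:
|px - cx| = |-6 - (-2)| = 4
|py - cy| = |4 - 2| = 2
|pz - cz| = |2 - 0| = 2
distance = (4+2+2)/2 = 8/2 = 4
radius = 2; distance != radius -> no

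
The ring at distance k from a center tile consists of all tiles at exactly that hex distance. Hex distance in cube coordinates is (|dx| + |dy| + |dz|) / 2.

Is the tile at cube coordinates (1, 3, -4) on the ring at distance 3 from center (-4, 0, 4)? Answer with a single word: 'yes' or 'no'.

|px - cx| = |1 - (-4)| = 5
|py - cy| = |3 - 0| = 3
|pz - cz| = |-4 - 4| = 8
distance = (5+3+8)/2 = 16/2 = 8
radius = 3; distance != radius -> no

Answer: no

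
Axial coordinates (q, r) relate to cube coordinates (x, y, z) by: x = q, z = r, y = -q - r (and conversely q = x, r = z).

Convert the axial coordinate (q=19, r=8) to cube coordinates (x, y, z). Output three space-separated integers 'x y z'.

Answer: 19 -27 8

Derivation:
x = q = 19
z = r = 8
y = -x - z = -(19) - (8) = -27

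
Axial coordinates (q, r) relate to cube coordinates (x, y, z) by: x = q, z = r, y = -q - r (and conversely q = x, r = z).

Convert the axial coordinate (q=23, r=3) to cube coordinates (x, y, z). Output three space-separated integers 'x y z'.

x = q = 23
z = r = 3
y = -x - z = -(23) - (3) = -26

Answer: 23 -26 3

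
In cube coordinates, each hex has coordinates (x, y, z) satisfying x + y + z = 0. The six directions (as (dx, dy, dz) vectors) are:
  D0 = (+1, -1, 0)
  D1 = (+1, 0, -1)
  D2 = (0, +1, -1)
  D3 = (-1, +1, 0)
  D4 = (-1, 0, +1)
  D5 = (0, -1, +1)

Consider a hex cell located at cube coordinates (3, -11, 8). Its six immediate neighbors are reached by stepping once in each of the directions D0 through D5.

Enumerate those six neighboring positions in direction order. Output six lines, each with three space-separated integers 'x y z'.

Center: (3, -11, 8). Add each direction:
  D0: (3, -11, 8) + (1, -1, 0) = (4, -12, 8)
  D1: (3, -11, 8) + (1, 0, -1) = (4, -11, 7)
  D2: (3, -11, 8) + (0, 1, -1) = (3, -10, 7)
  D3: (3, -11, 8) + (-1, 1, 0) = (2, -10, 8)
  D4: (3, -11, 8) + (-1, 0, 1) = (2, -11, 9)
  D5: (3, -11, 8) + (0, -1, 1) = (3, -12, 9)

Answer: 4 -12 8
4 -11 7
3 -10 7
2 -10 8
2 -11 9
3 -12 9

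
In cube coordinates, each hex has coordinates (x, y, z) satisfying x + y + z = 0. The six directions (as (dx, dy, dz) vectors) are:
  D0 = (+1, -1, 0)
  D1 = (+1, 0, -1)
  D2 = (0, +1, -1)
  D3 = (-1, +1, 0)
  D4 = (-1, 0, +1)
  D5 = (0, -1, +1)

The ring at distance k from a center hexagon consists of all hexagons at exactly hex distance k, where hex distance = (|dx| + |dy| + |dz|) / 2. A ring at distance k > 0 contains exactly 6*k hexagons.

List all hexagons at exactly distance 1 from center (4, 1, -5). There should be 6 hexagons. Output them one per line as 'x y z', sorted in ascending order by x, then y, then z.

Walk ring at distance 1 from (4, 1, -5):
Start at center + D4*1 = (3, 1, -4)
  hex 0: (3, 1, -4)
  hex 1: (4, 0, -4)
  hex 2: (5, 0, -5)
  hex 3: (5, 1, -6)
  hex 4: (4, 2, -6)
  hex 5: (3, 2, -5)
Sorted: 6 hexes.

Answer: 3 1 -4
3 2 -5
4 0 -4
4 2 -6
5 0 -5
5 1 -6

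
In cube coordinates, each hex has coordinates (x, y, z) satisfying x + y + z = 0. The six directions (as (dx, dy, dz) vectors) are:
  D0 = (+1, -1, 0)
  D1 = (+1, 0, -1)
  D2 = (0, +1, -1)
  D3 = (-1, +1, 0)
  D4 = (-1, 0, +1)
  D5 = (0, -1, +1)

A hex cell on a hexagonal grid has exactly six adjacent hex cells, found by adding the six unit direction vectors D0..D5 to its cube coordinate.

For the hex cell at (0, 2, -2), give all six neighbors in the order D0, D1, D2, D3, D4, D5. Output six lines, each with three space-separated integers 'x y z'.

Answer: 1 1 -2
1 2 -3
0 3 -3
-1 3 -2
-1 2 -1
0 1 -1

Derivation:
Center: (0, 2, -2). Add each direction:
  D0: (0, 2, -2) + (1, -1, 0) = (1, 1, -2)
  D1: (0, 2, -2) + (1, 0, -1) = (1, 2, -3)
  D2: (0, 2, -2) + (0, 1, -1) = (0, 3, -3)
  D3: (0, 2, -2) + (-1, 1, 0) = (-1, 3, -2)
  D4: (0, 2, -2) + (-1, 0, 1) = (-1, 2, -1)
  D5: (0, 2, -2) + (0, -1, 1) = (0, 1, -1)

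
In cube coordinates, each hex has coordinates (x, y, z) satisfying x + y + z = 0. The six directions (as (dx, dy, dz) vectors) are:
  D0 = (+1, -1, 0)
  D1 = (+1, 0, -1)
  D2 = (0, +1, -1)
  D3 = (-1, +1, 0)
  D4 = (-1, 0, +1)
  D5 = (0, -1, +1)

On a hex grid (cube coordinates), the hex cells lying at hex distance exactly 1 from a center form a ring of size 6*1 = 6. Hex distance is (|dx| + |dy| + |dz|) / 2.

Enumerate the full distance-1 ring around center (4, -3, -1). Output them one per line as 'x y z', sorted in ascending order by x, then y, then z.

Walk ring at distance 1 from (4, -3, -1):
Start at center + D4*1 = (3, -3, 0)
  hex 0: (3, -3, 0)
  hex 1: (4, -4, 0)
  hex 2: (5, -4, -1)
  hex 3: (5, -3, -2)
  hex 4: (4, -2, -2)
  hex 5: (3, -2, -1)
Sorted: 6 hexes.

Answer: 3 -3 0
3 -2 -1
4 -4 0
4 -2 -2
5 -4 -1
5 -3 -2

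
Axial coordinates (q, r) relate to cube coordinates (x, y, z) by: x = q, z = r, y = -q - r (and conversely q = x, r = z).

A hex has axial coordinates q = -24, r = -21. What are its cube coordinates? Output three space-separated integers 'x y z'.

x = q = -24
z = r = -21
y = -x - z = -(-24) - (-21) = 45

Answer: -24 45 -21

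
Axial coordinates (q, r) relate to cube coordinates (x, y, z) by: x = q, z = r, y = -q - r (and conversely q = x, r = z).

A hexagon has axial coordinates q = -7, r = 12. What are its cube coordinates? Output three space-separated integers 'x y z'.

x = q = -7
z = r = 12
y = -x - z = -(-7) - (12) = -5

Answer: -7 -5 12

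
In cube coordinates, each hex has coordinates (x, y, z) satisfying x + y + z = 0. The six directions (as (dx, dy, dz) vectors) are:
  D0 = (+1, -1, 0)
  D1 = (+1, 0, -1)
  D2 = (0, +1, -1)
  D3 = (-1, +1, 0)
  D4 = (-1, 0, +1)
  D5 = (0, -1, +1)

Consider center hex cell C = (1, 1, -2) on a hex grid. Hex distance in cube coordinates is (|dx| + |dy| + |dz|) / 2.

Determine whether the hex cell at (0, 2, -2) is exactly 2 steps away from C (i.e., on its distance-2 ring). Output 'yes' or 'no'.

Answer: no

Derivation:
|px - cx| = |0 - 1| = 1
|py - cy| = |2 - 1| = 1
|pz - cz| = |-2 - (-2)| = 0
distance = (1+1+0)/2 = 2/2 = 1
radius = 2; distance != radius -> no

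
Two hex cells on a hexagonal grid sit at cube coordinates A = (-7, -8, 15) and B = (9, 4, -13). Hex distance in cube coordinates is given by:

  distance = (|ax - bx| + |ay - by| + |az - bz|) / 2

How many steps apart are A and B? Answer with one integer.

Answer: 28

Derivation:
|ax - bx| = |-7 - 9| = 16
|ay - by| = |-8 - 4| = 12
|az - bz| = |15 - (-13)| = 28
distance = (16 + 12 + 28) / 2 = 56 / 2 = 28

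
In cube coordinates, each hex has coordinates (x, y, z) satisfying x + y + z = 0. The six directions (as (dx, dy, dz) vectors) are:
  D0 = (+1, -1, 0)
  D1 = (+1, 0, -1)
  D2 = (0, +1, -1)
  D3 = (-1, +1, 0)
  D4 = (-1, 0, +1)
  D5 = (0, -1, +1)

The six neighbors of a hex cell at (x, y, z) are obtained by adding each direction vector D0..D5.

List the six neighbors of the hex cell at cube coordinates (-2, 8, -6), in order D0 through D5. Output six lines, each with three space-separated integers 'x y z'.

Answer: -1 7 -6
-1 8 -7
-2 9 -7
-3 9 -6
-3 8 -5
-2 7 -5

Derivation:
Center: (-2, 8, -6). Add each direction:
  D0: (-2, 8, -6) + (1, -1, 0) = (-1, 7, -6)
  D1: (-2, 8, -6) + (1, 0, -1) = (-1, 8, -7)
  D2: (-2, 8, -6) + (0, 1, -1) = (-2, 9, -7)
  D3: (-2, 8, -6) + (-1, 1, 0) = (-3, 9, -6)
  D4: (-2, 8, -6) + (-1, 0, 1) = (-3, 8, -5)
  D5: (-2, 8, -6) + (0, -1, 1) = (-2, 7, -5)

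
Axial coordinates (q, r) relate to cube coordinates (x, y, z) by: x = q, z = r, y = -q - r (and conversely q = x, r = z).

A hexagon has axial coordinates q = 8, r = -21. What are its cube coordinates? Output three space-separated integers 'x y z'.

Answer: 8 13 -21

Derivation:
x = q = 8
z = r = -21
y = -x - z = -(8) - (-21) = 13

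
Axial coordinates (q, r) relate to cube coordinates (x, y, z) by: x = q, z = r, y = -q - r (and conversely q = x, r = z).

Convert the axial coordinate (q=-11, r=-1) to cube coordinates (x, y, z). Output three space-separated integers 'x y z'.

Answer: -11 12 -1

Derivation:
x = q = -11
z = r = -1
y = -x - z = -(-11) - (-1) = 12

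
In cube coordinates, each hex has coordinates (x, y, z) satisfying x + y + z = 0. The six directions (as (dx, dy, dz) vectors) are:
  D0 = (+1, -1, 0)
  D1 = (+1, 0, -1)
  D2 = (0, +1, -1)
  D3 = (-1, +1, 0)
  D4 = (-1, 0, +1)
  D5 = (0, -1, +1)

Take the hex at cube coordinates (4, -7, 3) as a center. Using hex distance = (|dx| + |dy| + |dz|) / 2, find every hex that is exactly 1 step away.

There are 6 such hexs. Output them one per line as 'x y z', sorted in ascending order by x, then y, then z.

Answer: 3 -7 4
3 -6 3
4 -8 4
4 -6 2
5 -8 3
5 -7 2

Derivation:
Walk ring at distance 1 from (4, -7, 3):
Start at center + D4*1 = (3, -7, 4)
  hex 0: (3, -7, 4)
  hex 1: (4, -8, 4)
  hex 2: (5, -8, 3)
  hex 3: (5, -7, 2)
  hex 4: (4, -6, 2)
  hex 5: (3, -6, 3)
Sorted: 6 hexes.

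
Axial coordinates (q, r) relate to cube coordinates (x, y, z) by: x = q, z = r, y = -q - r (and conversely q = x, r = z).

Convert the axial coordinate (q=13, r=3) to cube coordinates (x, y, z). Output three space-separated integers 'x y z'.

x = q = 13
z = r = 3
y = -x - z = -(13) - (3) = -16

Answer: 13 -16 3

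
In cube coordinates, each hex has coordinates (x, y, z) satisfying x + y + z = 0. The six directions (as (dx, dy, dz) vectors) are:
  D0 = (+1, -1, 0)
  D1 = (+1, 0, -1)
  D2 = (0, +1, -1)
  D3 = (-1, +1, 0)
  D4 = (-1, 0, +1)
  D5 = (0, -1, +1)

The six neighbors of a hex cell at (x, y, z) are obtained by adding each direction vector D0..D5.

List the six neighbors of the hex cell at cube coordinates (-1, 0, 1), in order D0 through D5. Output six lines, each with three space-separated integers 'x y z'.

Answer: 0 -1 1
0 0 0
-1 1 0
-2 1 1
-2 0 2
-1 -1 2

Derivation:
Center: (-1, 0, 1). Add each direction:
  D0: (-1, 0, 1) + (1, -1, 0) = (0, -1, 1)
  D1: (-1, 0, 1) + (1, 0, -1) = (0, 0, 0)
  D2: (-1, 0, 1) + (0, 1, -1) = (-1, 1, 0)
  D3: (-1, 0, 1) + (-1, 1, 0) = (-2, 1, 1)
  D4: (-1, 0, 1) + (-1, 0, 1) = (-2, 0, 2)
  D5: (-1, 0, 1) + (0, -1, 1) = (-1, -1, 2)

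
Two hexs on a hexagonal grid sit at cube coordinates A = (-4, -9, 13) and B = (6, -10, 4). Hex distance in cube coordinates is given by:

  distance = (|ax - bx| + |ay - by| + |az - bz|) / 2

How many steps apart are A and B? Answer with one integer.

Answer: 10

Derivation:
|ax - bx| = |-4 - 6| = 10
|ay - by| = |-9 - (-10)| = 1
|az - bz| = |13 - 4| = 9
distance = (10 + 1 + 9) / 2 = 20 / 2 = 10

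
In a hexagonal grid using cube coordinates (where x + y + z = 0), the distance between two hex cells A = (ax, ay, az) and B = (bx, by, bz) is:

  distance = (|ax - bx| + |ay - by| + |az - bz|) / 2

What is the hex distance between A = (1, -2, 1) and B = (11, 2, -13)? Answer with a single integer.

Answer: 14

Derivation:
|ax - bx| = |1 - 11| = 10
|ay - by| = |-2 - 2| = 4
|az - bz| = |1 - (-13)| = 14
distance = (10 + 4 + 14) / 2 = 28 / 2 = 14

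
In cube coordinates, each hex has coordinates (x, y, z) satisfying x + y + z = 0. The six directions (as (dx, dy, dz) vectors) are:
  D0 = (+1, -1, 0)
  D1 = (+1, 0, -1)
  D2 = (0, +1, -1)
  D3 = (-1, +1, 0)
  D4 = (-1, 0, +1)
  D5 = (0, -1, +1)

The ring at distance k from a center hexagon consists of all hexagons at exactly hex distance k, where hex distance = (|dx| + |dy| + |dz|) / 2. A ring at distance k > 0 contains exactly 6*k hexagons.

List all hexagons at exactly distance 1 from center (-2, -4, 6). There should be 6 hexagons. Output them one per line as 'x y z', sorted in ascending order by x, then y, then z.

Answer: -3 -4 7
-3 -3 6
-2 -5 7
-2 -3 5
-1 -5 6
-1 -4 5

Derivation:
Walk ring at distance 1 from (-2, -4, 6):
Start at center + D4*1 = (-3, -4, 7)
  hex 0: (-3, -4, 7)
  hex 1: (-2, -5, 7)
  hex 2: (-1, -5, 6)
  hex 3: (-1, -4, 5)
  hex 4: (-2, -3, 5)
  hex 5: (-3, -3, 6)
Sorted: 6 hexes.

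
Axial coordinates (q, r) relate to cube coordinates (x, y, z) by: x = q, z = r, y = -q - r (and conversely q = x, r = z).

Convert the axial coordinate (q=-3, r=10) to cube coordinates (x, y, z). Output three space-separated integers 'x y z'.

Answer: -3 -7 10

Derivation:
x = q = -3
z = r = 10
y = -x - z = -(-3) - (10) = -7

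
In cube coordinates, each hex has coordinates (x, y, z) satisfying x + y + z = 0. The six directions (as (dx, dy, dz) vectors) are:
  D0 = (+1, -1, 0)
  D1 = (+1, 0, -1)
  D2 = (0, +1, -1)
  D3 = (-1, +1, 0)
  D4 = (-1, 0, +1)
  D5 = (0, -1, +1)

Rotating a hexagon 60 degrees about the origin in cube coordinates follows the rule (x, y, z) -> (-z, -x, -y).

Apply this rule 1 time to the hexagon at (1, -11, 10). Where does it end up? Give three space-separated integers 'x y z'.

Start: (1, -11, 10)
Step 1: (1, -11, 10) -> (-(10), -(1), -(-11)) = (-10, -1, 11)

Answer: -10 -1 11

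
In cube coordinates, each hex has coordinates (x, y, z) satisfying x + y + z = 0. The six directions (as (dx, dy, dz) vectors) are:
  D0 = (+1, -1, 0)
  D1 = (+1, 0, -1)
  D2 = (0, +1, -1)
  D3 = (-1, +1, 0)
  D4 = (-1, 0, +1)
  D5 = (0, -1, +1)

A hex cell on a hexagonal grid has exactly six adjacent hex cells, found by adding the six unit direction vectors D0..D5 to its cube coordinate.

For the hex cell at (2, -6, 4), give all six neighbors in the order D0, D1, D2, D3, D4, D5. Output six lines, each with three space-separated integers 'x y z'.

Center: (2, -6, 4). Add each direction:
  D0: (2, -6, 4) + (1, -1, 0) = (3, -7, 4)
  D1: (2, -6, 4) + (1, 0, -1) = (3, -6, 3)
  D2: (2, -6, 4) + (0, 1, -1) = (2, -5, 3)
  D3: (2, -6, 4) + (-1, 1, 0) = (1, -5, 4)
  D4: (2, -6, 4) + (-1, 0, 1) = (1, -6, 5)
  D5: (2, -6, 4) + (0, -1, 1) = (2, -7, 5)

Answer: 3 -7 4
3 -6 3
2 -5 3
1 -5 4
1 -6 5
2 -7 5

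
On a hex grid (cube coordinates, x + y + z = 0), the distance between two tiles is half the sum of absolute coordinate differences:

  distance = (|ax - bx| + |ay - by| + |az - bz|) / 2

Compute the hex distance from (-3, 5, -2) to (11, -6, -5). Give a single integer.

Answer: 14

Derivation:
|ax - bx| = |-3 - 11| = 14
|ay - by| = |5 - (-6)| = 11
|az - bz| = |-2 - (-5)| = 3
distance = (14 + 11 + 3) / 2 = 28 / 2 = 14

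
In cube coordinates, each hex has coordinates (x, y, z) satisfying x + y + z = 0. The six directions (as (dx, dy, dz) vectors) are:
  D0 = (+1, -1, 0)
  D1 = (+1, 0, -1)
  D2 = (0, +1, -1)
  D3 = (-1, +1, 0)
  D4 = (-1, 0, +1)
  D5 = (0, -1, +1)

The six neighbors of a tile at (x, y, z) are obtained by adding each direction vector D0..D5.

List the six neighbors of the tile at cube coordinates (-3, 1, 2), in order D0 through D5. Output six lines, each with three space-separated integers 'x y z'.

Answer: -2 0 2
-2 1 1
-3 2 1
-4 2 2
-4 1 3
-3 0 3

Derivation:
Center: (-3, 1, 2). Add each direction:
  D0: (-3, 1, 2) + (1, -1, 0) = (-2, 0, 2)
  D1: (-3, 1, 2) + (1, 0, -1) = (-2, 1, 1)
  D2: (-3, 1, 2) + (0, 1, -1) = (-3, 2, 1)
  D3: (-3, 1, 2) + (-1, 1, 0) = (-4, 2, 2)
  D4: (-3, 1, 2) + (-1, 0, 1) = (-4, 1, 3)
  D5: (-3, 1, 2) + (0, -1, 1) = (-3, 0, 3)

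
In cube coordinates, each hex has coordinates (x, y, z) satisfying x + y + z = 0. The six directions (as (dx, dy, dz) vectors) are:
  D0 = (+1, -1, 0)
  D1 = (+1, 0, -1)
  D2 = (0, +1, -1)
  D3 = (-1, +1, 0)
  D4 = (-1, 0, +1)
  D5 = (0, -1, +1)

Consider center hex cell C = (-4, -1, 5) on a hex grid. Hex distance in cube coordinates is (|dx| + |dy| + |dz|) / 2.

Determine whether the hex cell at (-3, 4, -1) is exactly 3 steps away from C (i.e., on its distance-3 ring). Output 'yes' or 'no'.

Answer: no

Derivation:
|px - cx| = |-3 - (-4)| = 1
|py - cy| = |4 - (-1)| = 5
|pz - cz| = |-1 - 5| = 6
distance = (1+5+6)/2 = 12/2 = 6
radius = 3; distance != radius -> no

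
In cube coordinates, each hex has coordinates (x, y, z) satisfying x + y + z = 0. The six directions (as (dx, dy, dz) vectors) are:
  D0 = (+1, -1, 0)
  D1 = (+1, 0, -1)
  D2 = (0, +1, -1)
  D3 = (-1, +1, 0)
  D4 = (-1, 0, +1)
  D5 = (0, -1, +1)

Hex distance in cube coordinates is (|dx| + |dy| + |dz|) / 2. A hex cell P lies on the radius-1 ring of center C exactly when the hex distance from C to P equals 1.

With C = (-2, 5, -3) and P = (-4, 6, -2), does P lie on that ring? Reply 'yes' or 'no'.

|px - cx| = |-4 - (-2)| = 2
|py - cy| = |6 - 5| = 1
|pz - cz| = |-2 - (-3)| = 1
distance = (2+1+1)/2 = 4/2 = 2
radius = 1; distance != radius -> no

Answer: no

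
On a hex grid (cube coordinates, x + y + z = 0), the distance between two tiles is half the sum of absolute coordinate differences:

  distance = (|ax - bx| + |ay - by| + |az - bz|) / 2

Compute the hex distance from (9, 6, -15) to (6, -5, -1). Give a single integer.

Answer: 14

Derivation:
|ax - bx| = |9 - 6| = 3
|ay - by| = |6 - (-5)| = 11
|az - bz| = |-15 - (-1)| = 14
distance = (3 + 11 + 14) / 2 = 28 / 2 = 14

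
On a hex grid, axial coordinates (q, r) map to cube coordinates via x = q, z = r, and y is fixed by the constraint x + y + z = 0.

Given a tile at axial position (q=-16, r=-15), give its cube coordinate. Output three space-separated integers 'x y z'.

Answer: -16 31 -15

Derivation:
x = q = -16
z = r = -15
y = -x - z = -(-16) - (-15) = 31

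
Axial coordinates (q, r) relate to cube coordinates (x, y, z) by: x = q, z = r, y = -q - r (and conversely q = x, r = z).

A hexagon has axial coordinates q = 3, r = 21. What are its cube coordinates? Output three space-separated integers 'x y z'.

x = q = 3
z = r = 21
y = -x - z = -(3) - (21) = -24

Answer: 3 -24 21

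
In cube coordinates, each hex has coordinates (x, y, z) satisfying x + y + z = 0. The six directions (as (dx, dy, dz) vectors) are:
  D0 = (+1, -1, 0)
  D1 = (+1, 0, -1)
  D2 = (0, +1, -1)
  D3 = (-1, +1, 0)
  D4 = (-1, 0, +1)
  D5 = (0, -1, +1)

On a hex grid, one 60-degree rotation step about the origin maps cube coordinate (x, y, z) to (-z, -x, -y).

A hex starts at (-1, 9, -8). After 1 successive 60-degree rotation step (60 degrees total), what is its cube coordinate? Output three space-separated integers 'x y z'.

Start: (-1, 9, -8)
Step 1: (-1, 9, -8) -> (-(-8), -(-1), -(9)) = (8, 1, -9)

Answer: 8 1 -9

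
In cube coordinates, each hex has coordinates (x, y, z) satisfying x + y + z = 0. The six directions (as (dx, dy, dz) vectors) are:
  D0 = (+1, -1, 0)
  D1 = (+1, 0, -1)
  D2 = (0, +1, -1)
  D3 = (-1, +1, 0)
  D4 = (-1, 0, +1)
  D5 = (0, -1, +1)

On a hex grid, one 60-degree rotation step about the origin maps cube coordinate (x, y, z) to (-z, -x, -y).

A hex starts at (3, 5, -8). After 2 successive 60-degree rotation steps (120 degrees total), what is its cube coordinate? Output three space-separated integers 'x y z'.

Start: (3, 5, -8)
Step 1: (3, 5, -8) -> (-(-8), -(3), -(5)) = (8, -3, -5)
Step 2: (8, -3, -5) -> (-(-5), -(8), -(-3)) = (5, -8, 3)

Answer: 5 -8 3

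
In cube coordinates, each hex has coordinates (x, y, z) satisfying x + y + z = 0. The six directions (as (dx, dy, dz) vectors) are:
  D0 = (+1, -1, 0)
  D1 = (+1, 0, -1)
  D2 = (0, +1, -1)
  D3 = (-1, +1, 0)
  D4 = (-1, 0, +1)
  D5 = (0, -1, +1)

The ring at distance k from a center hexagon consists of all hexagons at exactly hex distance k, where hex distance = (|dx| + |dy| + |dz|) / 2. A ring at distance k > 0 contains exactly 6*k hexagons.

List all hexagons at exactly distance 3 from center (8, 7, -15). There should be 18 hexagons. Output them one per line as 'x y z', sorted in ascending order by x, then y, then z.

Walk ring at distance 3 from (8, 7, -15):
Start at center + D4*3 = (5, 7, -12)
  hex 0: (5, 7, -12)
  hex 1: (6, 6, -12)
  hex 2: (7, 5, -12)
  hex 3: (8, 4, -12)
  hex 4: (9, 4, -13)
  hex 5: (10, 4, -14)
  hex 6: (11, 4, -15)
  hex 7: (11, 5, -16)
  hex 8: (11, 6, -17)
  hex 9: (11, 7, -18)
  hex 10: (10, 8, -18)
  hex 11: (9, 9, -18)
  hex 12: (8, 10, -18)
  hex 13: (7, 10, -17)
  hex 14: (6, 10, -16)
  hex 15: (5, 10, -15)
  hex 16: (5, 9, -14)
  hex 17: (5, 8, -13)
Sorted: 18 hexes.

Answer: 5 7 -12
5 8 -13
5 9 -14
5 10 -15
6 6 -12
6 10 -16
7 5 -12
7 10 -17
8 4 -12
8 10 -18
9 4 -13
9 9 -18
10 4 -14
10 8 -18
11 4 -15
11 5 -16
11 6 -17
11 7 -18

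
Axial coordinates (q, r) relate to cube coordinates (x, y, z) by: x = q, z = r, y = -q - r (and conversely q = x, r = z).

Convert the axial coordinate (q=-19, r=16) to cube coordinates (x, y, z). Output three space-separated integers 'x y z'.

x = q = -19
z = r = 16
y = -x - z = -(-19) - (16) = 3

Answer: -19 3 16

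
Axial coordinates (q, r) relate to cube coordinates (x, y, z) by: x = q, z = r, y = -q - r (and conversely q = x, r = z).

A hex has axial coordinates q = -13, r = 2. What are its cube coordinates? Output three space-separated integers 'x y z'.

Answer: -13 11 2

Derivation:
x = q = -13
z = r = 2
y = -x - z = -(-13) - (2) = 11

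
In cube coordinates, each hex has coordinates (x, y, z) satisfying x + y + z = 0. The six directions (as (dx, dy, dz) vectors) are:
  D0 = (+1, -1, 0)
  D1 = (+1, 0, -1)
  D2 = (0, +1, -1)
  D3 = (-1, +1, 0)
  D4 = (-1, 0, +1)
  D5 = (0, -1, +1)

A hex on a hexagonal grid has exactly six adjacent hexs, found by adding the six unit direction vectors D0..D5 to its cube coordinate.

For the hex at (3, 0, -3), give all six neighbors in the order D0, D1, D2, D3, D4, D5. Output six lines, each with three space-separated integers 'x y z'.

Answer: 4 -1 -3
4 0 -4
3 1 -4
2 1 -3
2 0 -2
3 -1 -2

Derivation:
Center: (3, 0, -3). Add each direction:
  D0: (3, 0, -3) + (1, -1, 0) = (4, -1, -3)
  D1: (3, 0, -3) + (1, 0, -1) = (4, 0, -4)
  D2: (3, 0, -3) + (0, 1, -1) = (3, 1, -4)
  D3: (3, 0, -3) + (-1, 1, 0) = (2, 1, -3)
  D4: (3, 0, -3) + (-1, 0, 1) = (2, 0, -2)
  D5: (3, 0, -3) + (0, -1, 1) = (3, -1, -2)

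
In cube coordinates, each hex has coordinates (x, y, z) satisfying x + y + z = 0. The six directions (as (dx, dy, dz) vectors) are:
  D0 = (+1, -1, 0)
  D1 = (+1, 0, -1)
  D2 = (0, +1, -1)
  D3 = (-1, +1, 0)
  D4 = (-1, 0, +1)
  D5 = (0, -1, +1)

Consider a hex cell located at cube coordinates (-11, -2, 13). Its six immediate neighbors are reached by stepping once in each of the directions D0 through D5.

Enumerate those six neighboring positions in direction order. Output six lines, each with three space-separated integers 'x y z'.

Answer: -10 -3 13
-10 -2 12
-11 -1 12
-12 -1 13
-12 -2 14
-11 -3 14

Derivation:
Center: (-11, -2, 13). Add each direction:
  D0: (-11, -2, 13) + (1, -1, 0) = (-10, -3, 13)
  D1: (-11, -2, 13) + (1, 0, -1) = (-10, -2, 12)
  D2: (-11, -2, 13) + (0, 1, -1) = (-11, -1, 12)
  D3: (-11, -2, 13) + (-1, 1, 0) = (-12, -1, 13)
  D4: (-11, -2, 13) + (-1, 0, 1) = (-12, -2, 14)
  D5: (-11, -2, 13) + (0, -1, 1) = (-11, -3, 14)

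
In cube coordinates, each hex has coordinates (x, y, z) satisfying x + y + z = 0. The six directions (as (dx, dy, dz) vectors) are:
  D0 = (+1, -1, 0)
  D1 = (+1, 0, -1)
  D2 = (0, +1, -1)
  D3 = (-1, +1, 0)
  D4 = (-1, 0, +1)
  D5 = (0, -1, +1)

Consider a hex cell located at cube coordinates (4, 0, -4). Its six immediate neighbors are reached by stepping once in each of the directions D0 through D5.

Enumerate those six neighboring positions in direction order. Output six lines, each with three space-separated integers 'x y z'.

Center: (4, 0, -4). Add each direction:
  D0: (4, 0, -4) + (1, -1, 0) = (5, -1, -4)
  D1: (4, 0, -4) + (1, 0, -1) = (5, 0, -5)
  D2: (4, 0, -4) + (0, 1, -1) = (4, 1, -5)
  D3: (4, 0, -4) + (-1, 1, 0) = (3, 1, -4)
  D4: (4, 0, -4) + (-1, 0, 1) = (3, 0, -3)
  D5: (4, 0, -4) + (0, -1, 1) = (4, -1, -3)

Answer: 5 -1 -4
5 0 -5
4 1 -5
3 1 -4
3 0 -3
4 -1 -3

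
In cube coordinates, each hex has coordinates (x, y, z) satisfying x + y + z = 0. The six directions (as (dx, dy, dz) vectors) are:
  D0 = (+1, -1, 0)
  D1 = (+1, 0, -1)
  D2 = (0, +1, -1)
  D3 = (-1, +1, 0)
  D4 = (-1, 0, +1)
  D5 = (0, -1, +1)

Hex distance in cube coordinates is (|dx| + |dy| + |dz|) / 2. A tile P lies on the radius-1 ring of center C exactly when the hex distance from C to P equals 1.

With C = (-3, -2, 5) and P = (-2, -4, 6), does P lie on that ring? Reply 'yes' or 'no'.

|px - cx| = |-2 - (-3)| = 1
|py - cy| = |-4 - (-2)| = 2
|pz - cz| = |6 - 5| = 1
distance = (1+2+1)/2 = 4/2 = 2
radius = 1; distance != radius -> no

Answer: no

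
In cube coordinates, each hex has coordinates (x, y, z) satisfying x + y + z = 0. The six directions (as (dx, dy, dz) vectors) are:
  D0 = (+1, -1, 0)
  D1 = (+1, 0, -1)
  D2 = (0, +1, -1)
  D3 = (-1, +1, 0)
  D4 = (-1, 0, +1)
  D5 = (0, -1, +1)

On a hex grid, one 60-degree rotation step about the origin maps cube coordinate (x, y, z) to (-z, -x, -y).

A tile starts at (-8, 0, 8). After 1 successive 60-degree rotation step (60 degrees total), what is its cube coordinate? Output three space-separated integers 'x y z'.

Answer: -8 8 0

Derivation:
Start: (-8, 0, 8)
Step 1: (-8, 0, 8) -> (-(8), -(-8), -(0)) = (-8, 8, 0)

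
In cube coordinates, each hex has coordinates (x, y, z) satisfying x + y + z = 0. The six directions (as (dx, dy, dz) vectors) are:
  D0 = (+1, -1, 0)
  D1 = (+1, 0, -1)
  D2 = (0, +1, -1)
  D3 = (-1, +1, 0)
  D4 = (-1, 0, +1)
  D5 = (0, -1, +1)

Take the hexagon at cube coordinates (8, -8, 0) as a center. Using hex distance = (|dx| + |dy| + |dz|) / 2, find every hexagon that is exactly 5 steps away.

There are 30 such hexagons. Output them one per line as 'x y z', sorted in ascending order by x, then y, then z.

Answer: 3 -8 5
3 -7 4
3 -6 3
3 -5 2
3 -4 1
3 -3 0
4 -9 5
4 -3 -1
5 -10 5
5 -3 -2
6 -11 5
6 -3 -3
7 -12 5
7 -3 -4
8 -13 5
8 -3 -5
9 -13 4
9 -4 -5
10 -13 3
10 -5 -5
11 -13 2
11 -6 -5
12 -13 1
12 -7 -5
13 -13 0
13 -12 -1
13 -11 -2
13 -10 -3
13 -9 -4
13 -8 -5

Derivation:
Walk ring at distance 5 from (8, -8, 0):
Start at center + D4*5 = (3, -8, 5)
  hex 0: (3, -8, 5)
  hex 1: (4, -9, 5)
  hex 2: (5, -10, 5)
  hex 3: (6, -11, 5)
  hex 4: (7, -12, 5)
  hex 5: (8, -13, 5)
  hex 6: (9, -13, 4)
  hex 7: (10, -13, 3)
  hex 8: (11, -13, 2)
  hex 9: (12, -13, 1)
  hex 10: (13, -13, 0)
  hex 11: (13, -12, -1)
  hex 12: (13, -11, -2)
  hex 13: (13, -10, -3)
  hex 14: (13, -9, -4)
  hex 15: (13, -8, -5)
  hex 16: (12, -7, -5)
  hex 17: (11, -6, -5)
  hex 18: (10, -5, -5)
  hex 19: (9, -4, -5)
  hex 20: (8, -3, -5)
  hex 21: (7, -3, -4)
  hex 22: (6, -3, -3)
  hex 23: (5, -3, -2)
  hex 24: (4, -3, -1)
  hex 25: (3, -3, 0)
  hex 26: (3, -4, 1)
  hex 27: (3, -5, 2)
  hex 28: (3, -6, 3)
  hex 29: (3, -7, 4)
Sorted: 30 hexes.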